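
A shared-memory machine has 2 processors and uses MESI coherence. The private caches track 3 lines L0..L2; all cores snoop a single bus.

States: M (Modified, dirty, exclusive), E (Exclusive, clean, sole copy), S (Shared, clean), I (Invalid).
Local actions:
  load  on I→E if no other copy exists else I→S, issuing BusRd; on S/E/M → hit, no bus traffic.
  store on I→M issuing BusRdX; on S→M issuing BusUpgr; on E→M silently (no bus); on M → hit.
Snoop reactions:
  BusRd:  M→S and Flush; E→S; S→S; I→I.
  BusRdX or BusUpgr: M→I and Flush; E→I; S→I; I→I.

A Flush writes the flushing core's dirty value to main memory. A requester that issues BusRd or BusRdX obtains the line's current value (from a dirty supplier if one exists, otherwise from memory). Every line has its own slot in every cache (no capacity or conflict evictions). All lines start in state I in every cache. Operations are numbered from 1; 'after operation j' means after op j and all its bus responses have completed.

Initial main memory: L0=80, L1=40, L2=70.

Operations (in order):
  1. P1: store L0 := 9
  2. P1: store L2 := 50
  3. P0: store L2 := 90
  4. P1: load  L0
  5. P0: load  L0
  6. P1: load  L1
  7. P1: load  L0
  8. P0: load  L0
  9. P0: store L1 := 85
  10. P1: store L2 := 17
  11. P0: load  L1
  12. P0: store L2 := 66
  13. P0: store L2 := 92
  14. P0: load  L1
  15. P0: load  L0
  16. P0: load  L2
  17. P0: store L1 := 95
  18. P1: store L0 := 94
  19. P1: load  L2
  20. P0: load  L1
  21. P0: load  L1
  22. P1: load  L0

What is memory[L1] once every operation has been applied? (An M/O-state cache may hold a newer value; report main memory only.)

memory[L1] = 40

  op1 P1: store L0 := 9 → I/M on L0; bus BusRdX; mem=80
  op2 P1: store L2 := 50 → I/M on L2; bus BusRdX; mem=70
  op3 P0: store L2 := 90 → M/I on L2; bus BusRdX Flush; mem=50
  op4 P1: load  L0 → I/M on L0; bus (none); mem=80
  op5 P0: load  L0 → S/S on L0; bus BusRd Flush; mem=9
  op6 P1: load  L1 → I/E on L1; bus BusRd; mem=40
  op7 P1: load  L0 → S/S on L0; bus (none); mem=9
  op8 P0: load  L0 → S/S on L0; bus (none); mem=9
  op9 P0: store L1 := 85 → M/I on L1; bus BusRdX; mem=40
  op10 P1: store L2 := 17 → I/M on L2; bus BusRdX Flush; mem=90
  op11 P0: load  L1 → M/I on L1; bus (none); mem=40
  op12 P0: store L2 := 66 → M/I on L2; bus BusRdX Flush; mem=17
  op13 P0: store L2 := 92 → M/I on L2; bus (none); mem=17
  op14 P0: load  L1 → M/I on L1; bus (none); mem=40
  op15 P0: load  L0 → S/S on L0; bus (none); mem=9
  op16 P0: load  L2 → M/I on L2; bus (none); mem=17
  op17 P0: store L1 := 95 → M/I on L1; bus (none); mem=40
  op18 P1: store L0 := 94 → I/M on L0; bus BusUpgr; mem=9
  op19 P1: load  L2 → S/S on L2; bus BusRd Flush; mem=92
  op20 P0: load  L1 → M/I on L1; bus (none); mem=40
  op21 P0: load  L1 → M/I on L1; bus (none); mem=40
  op22 P1: load  L0 → I/M on L0; bus (none); mem=9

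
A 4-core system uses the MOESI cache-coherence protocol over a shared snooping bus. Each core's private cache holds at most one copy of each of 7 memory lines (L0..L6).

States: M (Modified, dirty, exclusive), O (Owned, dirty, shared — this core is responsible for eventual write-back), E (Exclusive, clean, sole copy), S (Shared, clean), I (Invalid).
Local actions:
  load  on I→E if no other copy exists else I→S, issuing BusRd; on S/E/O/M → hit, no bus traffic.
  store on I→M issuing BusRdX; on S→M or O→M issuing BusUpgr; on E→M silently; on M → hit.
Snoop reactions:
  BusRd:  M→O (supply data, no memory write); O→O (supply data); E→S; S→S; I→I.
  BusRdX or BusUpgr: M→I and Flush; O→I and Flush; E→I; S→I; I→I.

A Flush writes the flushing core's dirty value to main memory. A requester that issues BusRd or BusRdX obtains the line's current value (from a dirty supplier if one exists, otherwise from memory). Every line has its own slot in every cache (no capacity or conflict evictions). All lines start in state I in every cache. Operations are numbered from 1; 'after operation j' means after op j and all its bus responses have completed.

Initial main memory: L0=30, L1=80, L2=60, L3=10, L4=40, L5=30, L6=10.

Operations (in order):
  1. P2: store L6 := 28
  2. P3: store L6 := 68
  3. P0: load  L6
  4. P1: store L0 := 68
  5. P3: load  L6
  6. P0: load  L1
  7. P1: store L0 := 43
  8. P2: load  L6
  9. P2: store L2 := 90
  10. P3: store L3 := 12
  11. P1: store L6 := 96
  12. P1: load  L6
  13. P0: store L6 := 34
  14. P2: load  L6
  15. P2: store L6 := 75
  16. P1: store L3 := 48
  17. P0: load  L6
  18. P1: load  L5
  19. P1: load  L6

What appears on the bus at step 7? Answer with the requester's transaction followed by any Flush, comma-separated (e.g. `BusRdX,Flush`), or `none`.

bus = none

1. P2: store L6 := 28  bus=[BusRdX]  L6: P0=I P1=I P2=M P3=I  mem[L6]=10
2. P3: store L6 := 68  bus=[BusRdX,Flush]  L6: P0=I P1=I P2=I P3=M  mem[L6]=28
3. P0: load  L6  bus=[BusRd]  L6: P0=S P1=I P2=I P3=O  mem[L6]=28
4. P1: store L0 := 68  bus=[BusRdX]  L0: P0=I P1=M P2=I P3=I  mem[L0]=30
5. P3: load  L6  bus=[-]  L6: P0=S P1=I P2=I P3=O  mem[L6]=28
6. P0: load  L1  bus=[BusRd]  L1: P0=E P1=I P2=I P3=I  mem[L1]=80
7. P1: store L0 := 43  bus=[-]  L0: P0=I P1=M P2=I P3=I  mem[L0]=30
8. P2: load  L6  bus=[BusRd]  L6: P0=S P1=I P2=S P3=O  mem[L6]=28
9. P2: store L2 := 90  bus=[BusRdX]  L2: P0=I P1=I P2=M P3=I  mem[L2]=60
10. P3: store L3 := 12  bus=[BusRdX]  L3: P0=I P1=I P2=I P3=M  mem[L3]=10
11. P1: store L6 := 96  bus=[BusRdX,Flush]  L6: P0=I P1=M P2=I P3=I  mem[L6]=68
12. P1: load  L6  bus=[-]  L6: P0=I P1=M P2=I P3=I  mem[L6]=68
13. P0: store L6 := 34  bus=[BusRdX,Flush]  L6: P0=M P1=I P2=I P3=I  mem[L6]=96
14. P2: load  L6  bus=[BusRd]  L6: P0=O P1=I P2=S P3=I  mem[L6]=96
15. P2: store L6 := 75  bus=[BusUpgr,Flush]  L6: P0=I P1=I P2=M P3=I  mem[L6]=34
16. P1: store L3 := 48  bus=[BusRdX,Flush]  L3: P0=I P1=M P2=I P3=I  mem[L3]=12
17. P0: load  L6  bus=[BusRd]  L6: P0=S P1=I P2=O P3=I  mem[L6]=34
18. P1: load  L5  bus=[BusRd]  L5: P0=I P1=E P2=I P3=I  mem[L5]=30
19. P1: load  L6  bus=[BusRd]  L6: P0=S P1=S P2=O P3=I  mem[L6]=34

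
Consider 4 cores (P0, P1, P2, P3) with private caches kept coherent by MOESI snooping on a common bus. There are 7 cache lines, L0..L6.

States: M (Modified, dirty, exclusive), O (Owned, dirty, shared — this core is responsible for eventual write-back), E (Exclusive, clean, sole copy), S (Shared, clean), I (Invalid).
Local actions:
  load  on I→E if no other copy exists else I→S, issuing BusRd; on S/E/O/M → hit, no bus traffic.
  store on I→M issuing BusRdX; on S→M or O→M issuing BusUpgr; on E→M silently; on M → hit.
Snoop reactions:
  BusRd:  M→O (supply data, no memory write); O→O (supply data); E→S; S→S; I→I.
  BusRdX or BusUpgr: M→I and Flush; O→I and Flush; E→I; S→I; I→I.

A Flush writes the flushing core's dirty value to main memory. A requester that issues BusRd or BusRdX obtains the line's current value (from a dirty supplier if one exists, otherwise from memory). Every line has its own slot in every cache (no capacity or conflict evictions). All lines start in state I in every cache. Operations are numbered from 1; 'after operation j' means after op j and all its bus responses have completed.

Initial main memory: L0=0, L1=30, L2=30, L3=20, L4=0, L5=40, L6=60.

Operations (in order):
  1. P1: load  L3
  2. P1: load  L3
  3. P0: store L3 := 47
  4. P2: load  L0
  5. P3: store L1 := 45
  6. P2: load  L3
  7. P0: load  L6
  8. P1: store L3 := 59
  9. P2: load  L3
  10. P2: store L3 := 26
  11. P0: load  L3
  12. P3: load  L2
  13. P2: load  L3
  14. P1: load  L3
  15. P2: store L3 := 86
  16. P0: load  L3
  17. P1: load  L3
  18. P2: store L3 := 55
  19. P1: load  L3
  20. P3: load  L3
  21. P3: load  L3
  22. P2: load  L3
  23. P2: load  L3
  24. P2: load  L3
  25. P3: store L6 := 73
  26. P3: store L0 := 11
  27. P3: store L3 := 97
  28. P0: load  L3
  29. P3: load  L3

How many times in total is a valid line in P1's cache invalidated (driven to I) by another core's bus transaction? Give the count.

  op1 P1: load  L3 → I/E/I/I on L3; bus BusRd; mem=20
  op2 P1: load  L3 → I/E/I/I on L3; bus (none); mem=20
  op3 P0: store L3 := 47 → M/I/I/I on L3; bus BusRdX; mem=20
  op4 P2: load  L0 → I/I/E/I on L0; bus BusRd; mem=0
  op5 P3: store L1 := 45 → I/I/I/M on L1; bus BusRdX; mem=30
  op6 P2: load  L3 → O/I/S/I on L3; bus BusRd; mem=20
  op7 P0: load  L6 → E/I/I/I on L6; bus BusRd; mem=60
  op8 P1: store L3 := 59 → I/M/I/I on L3; bus BusRdX Flush; mem=47
  op9 P2: load  L3 → I/O/S/I on L3; bus BusRd; mem=47
  op10 P2: store L3 := 26 → I/I/M/I on L3; bus BusUpgr Flush; mem=59
  op11 P0: load  L3 → S/I/O/I on L3; bus BusRd; mem=59
  op12 P3: load  L2 → I/I/I/E on L2; bus BusRd; mem=30
  op13 P2: load  L3 → S/I/O/I on L3; bus (none); mem=59
  op14 P1: load  L3 → S/S/O/I on L3; bus BusRd; mem=59
  op15 P2: store L3 := 86 → I/I/M/I on L3; bus BusUpgr; mem=59
  op16 P0: load  L3 → S/I/O/I on L3; bus BusRd; mem=59
  op17 P1: load  L3 → S/S/O/I on L3; bus BusRd; mem=59
  op18 P2: store L3 := 55 → I/I/M/I on L3; bus BusUpgr; mem=59
  op19 P1: load  L3 → I/S/O/I on L3; bus BusRd; mem=59
  op20 P3: load  L3 → I/S/O/S on L3; bus BusRd; mem=59
  op21 P3: load  L3 → I/S/O/S on L3; bus (none); mem=59
  op22 P2: load  L3 → I/S/O/S on L3; bus (none); mem=59
  op23 P2: load  L3 → I/S/O/S on L3; bus (none); mem=59
  op24 P2: load  L3 → I/S/O/S on L3; bus (none); mem=59
  op25 P3: store L6 := 73 → I/I/I/M on L6; bus BusRdX; mem=60
  op26 P3: store L0 := 11 → I/I/I/M on L0; bus BusRdX; mem=0
  op27 P3: store L3 := 97 → I/I/I/M on L3; bus BusUpgr Flush; mem=55
  op28 P0: load  L3 → S/I/I/O on L3; bus BusRd; mem=55
  op29 P3: load  L3 → S/I/I/O on L3; bus (none); mem=55

invalidations = 5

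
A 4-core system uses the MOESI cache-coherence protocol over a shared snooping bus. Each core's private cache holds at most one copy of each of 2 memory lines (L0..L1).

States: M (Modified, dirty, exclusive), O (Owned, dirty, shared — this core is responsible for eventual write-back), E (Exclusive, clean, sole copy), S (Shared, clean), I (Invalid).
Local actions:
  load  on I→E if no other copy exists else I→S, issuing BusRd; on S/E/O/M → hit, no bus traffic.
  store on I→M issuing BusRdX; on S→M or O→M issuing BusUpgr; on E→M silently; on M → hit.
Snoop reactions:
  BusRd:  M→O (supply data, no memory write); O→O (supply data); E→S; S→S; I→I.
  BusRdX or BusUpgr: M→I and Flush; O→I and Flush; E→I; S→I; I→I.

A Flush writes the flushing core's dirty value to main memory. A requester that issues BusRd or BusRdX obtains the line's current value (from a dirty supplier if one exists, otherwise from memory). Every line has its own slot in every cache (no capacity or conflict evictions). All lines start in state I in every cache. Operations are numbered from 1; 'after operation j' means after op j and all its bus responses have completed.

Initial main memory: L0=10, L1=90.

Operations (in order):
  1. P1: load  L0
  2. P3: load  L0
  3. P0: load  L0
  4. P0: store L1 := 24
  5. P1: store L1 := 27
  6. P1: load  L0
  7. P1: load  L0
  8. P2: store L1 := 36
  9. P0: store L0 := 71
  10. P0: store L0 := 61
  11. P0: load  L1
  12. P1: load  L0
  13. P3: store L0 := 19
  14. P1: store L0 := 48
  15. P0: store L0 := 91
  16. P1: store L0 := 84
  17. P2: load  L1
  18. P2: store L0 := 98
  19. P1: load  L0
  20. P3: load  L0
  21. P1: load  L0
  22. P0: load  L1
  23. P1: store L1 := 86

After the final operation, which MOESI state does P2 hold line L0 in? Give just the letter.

step 1: P1: load  L0  ⟶  IEII  (L0)  txn=BusRd  M[L0]=10
step 2: P3: load  L0  ⟶  ISIS  (L0)  txn=BusRd  M[L0]=10
step 3: P0: load  L0  ⟶  SSIS  (L0)  txn=BusRd  M[L0]=10
step 4: P0: store L1 := 24  ⟶  MIII  (L1)  txn=BusRdX  M[L1]=90
step 5: P1: store L1 := 27  ⟶  IMII  (L1)  txn=BusRdX+Flush  M[L1]=24
step 6: P1: load  L0  ⟶  SSIS  (L0)  txn=∅  M[L0]=10
step 7: P1: load  L0  ⟶  SSIS  (L0)  txn=∅  M[L0]=10
step 8: P2: store L1 := 36  ⟶  IIMI  (L1)  txn=BusRdX+Flush  M[L1]=27
step 9: P0: store L0 := 71  ⟶  MIII  (L0)  txn=BusUpgr  M[L0]=10
step 10: P0: store L0 := 61  ⟶  MIII  (L0)  txn=∅  M[L0]=10
step 11: P0: load  L1  ⟶  SIOI  (L1)  txn=BusRd  M[L1]=27
step 12: P1: load  L0  ⟶  OSII  (L0)  txn=BusRd  M[L0]=10
step 13: P3: store L0 := 19  ⟶  IIIM  (L0)  txn=BusRdX+Flush  M[L0]=61
step 14: P1: store L0 := 48  ⟶  IMII  (L0)  txn=BusRdX+Flush  M[L0]=19
step 15: P0: store L0 := 91  ⟶  MIII  (L0)  txn=BusRdX+Flush  M[L0]=48
step 16: P1: store L0 := 84  ⟶  IMII  (L0)  txn=BusRdX+Flush  M[L0]=91
step 17: P2: load  L1  ⟶  SIOI  (L1)  txn=∅  M[L1]=27
step 18: P2: store L0 := 98  ⟶  IIMI  (L0)  txn=BusRdX+Flush  M[L0]=84
step 19: P1: load  L0  ⟶  ISOI  (L0)  txn=BusRd  M[L0]=84
step 20: P3: load  L0  ⟶  ISOS  (L0)  txn=BusRd  M[L0]=84
step 21: P1: load  L0  ⟶  ISOS  (L0)  txn=∅  M[L0]=84
step 22: P0: load  L1  ⟶  SIOI  (L1)  txn=∅  M[L1]=27
step 23: P1: store L1 := 86  ⟶  IMII  (L1)  txn=BusRdX+Flush  M[L1]=36

state = O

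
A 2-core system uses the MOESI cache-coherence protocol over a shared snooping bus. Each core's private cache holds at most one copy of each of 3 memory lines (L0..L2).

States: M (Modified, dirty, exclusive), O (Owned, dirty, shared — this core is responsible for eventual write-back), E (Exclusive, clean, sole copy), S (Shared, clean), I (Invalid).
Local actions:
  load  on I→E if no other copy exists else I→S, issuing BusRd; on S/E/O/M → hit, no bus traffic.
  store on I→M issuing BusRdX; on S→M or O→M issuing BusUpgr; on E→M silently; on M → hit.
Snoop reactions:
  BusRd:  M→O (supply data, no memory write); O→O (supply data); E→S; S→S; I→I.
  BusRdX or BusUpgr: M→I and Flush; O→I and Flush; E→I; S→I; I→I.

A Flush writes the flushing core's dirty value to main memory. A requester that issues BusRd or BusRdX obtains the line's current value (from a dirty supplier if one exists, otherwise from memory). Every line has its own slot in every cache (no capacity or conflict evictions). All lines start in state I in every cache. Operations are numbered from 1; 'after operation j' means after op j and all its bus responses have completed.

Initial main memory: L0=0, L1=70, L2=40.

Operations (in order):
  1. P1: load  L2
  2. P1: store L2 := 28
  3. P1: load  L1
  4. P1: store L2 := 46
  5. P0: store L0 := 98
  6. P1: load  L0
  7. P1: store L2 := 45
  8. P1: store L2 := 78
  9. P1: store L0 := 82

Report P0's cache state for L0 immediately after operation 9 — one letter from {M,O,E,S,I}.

state = I

1. P1: load  L2  bus=[BusRd]  L2: P0=I P1=E  mem[L2]=40
2. P1: store L2 := 28  bus=[-]  L2: P0=I P1=M  mem[L2]=40
3. P1: load  L1  bus=[BusRd]  L1: P0=I P1=E  mem[L1]=70
4. P1: store L2 := 46  bus=[-]  L2: P0=I P1=M  mem[L2]=40
5. P0: store L0 := 98  bus=[BusRdX]  L0: P0=M P1=I  mem[L0]=0
6. P1: load  L0  bus=[BusRd]  L0: P0=O P1=S  mem[L0]=0
7. P1: store L2 := 45  bus=[-]  L2: P0=I P1=M  mem[L2]=40
8. P1: store L2 := 78  bus=[-]  L2: P0=I P1=M  mem[L2]=40
9. P1: store L0 := 82  bus=[BusUpgr,Flush]  L0: P0=I P1=M  mem[L0]=98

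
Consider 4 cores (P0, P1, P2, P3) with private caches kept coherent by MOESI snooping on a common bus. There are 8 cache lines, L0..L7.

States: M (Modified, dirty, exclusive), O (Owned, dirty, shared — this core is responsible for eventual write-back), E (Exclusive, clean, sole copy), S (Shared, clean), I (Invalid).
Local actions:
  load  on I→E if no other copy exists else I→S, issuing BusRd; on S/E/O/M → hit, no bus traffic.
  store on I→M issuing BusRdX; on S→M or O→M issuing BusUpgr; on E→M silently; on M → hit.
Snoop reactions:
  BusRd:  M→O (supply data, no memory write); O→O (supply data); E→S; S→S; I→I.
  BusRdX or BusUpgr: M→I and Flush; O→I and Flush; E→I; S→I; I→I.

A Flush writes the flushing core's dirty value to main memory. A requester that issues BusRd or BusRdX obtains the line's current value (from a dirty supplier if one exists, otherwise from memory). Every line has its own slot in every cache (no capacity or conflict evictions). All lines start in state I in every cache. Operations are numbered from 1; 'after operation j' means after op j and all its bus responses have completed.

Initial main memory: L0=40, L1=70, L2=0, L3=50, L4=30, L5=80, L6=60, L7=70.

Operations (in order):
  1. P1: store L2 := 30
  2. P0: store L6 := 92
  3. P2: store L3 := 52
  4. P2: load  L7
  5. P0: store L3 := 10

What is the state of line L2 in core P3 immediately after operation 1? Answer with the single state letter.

[1] P1: store L2 := 30 | P0:I, P1:M(30), P2:I, P3:I | bus: BusRdX
[2] P0: store L6 := 92 | P0:M(92), P1:I, P2:I, P3:I | bus: BusRdX
[3] P2: store L3 := 52 | P0:I, P1:I, P2:M(52), P3:I | bus: BusRdX
[4] P2: load  L7 | P0:I, P1:I, P2:E(70), P3:I | bus: BusRd
[5] P0: store L3 := 10 | P0:M(10), P1:I, P2:I, P3:I | bus: BusRdX,Flush

state = I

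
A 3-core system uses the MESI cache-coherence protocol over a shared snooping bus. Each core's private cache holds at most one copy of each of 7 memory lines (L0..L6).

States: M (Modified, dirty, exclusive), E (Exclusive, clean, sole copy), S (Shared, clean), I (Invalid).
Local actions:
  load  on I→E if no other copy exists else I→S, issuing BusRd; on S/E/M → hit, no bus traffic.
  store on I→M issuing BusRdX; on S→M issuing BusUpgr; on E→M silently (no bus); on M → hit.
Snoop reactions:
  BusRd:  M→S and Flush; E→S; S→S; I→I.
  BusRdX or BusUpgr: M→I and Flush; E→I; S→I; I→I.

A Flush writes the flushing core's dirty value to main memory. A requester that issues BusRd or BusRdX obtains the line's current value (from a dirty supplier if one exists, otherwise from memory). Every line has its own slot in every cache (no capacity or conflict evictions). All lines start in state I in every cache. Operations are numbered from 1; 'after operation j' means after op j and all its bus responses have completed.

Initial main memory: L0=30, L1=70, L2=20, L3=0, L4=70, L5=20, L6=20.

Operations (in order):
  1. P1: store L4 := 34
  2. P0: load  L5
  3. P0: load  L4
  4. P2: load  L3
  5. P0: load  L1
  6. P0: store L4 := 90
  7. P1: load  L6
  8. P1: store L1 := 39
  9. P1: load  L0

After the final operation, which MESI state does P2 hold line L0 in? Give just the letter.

state = I

  op1 P1: store L4 := 34 → I/M/I on L4; bus BusRdX; mem=70
  op2 P0: load  L5 → E/I/I on L5; bus BusRd; mem=20
  op3 P0: load  L4 → S/S/I on L4; bus BusRd Flush; mem=34
  op4 P2: load  L3 → I/I/E on L3; bus BusRd; mem=0
  op5 P0: load  L1 → E/I/I on L1; bus BusRd; mem=70
  op6 P0: store L4 := 90 → M/I/I on L4; bus BusUpgr; mem=34
  op7 P1: load  L6 → I/E/I on L6; bus BusRd; mem=20
  op8 P1: store L1 := 39 → I/M/I on L1; bus BusRdX; mem=70
  op9 P1: load  L0 → I/E/I on L0; bus BusRd; mem=30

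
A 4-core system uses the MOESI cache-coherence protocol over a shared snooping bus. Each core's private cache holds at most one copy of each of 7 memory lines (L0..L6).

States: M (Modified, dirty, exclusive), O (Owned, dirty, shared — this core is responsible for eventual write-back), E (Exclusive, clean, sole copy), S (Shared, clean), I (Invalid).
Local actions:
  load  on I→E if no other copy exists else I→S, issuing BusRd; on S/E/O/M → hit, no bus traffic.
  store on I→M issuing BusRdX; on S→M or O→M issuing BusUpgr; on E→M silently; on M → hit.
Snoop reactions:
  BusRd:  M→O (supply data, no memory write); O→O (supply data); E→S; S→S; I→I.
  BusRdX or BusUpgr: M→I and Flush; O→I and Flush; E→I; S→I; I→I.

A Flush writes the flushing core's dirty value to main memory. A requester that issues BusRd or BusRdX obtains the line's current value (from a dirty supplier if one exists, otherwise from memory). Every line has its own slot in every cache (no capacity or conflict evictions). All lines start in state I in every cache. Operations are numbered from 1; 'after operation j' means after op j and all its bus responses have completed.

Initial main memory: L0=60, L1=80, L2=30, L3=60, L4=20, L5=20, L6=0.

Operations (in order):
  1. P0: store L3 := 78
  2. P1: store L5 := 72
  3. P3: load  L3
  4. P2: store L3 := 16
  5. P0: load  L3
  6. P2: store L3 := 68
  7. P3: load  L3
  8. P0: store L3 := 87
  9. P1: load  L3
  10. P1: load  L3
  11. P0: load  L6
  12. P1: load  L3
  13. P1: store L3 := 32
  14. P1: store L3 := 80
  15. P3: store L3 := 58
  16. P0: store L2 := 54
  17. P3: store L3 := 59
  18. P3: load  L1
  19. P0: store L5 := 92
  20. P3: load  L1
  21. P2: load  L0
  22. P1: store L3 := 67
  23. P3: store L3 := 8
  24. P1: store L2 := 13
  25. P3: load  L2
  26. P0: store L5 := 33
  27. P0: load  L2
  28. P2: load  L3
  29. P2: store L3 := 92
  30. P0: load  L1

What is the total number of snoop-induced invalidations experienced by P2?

[1] P0: store L3 := 78 | P0:M(78), P1:I, P2:I, P3:I | bus: BusRdX
[2] P1: store L5 := 72 | P0:I, P1:M(72), P2:I, P3:I | bus: BusRdX
[3] P3: load  L3 | P0:O(78), P1:I, P2:I, P3:S(78) | bus: BusRd
[4] P2: store L3 := 16 | P0:I, P1:I, P2:M(16), P3:I | bus: BusRdX,Flush
[5] P0: load  L3 | P0:S(16), P1:I, P2:O(16), P3:I | bus: BusRd
[6] P2: store L3 := 68 | P0:I, P1:I, P2:M(68), P3:I | bus: BusUpgr
[7] P3: load  L3 | P0:I, P1:I, P2:O(68), P3:S(68) | bus: BusRd
[8] P0: store L3 := 87 | P0:M(87), P1:I, P2:I, P3:I | bus: BusRdX,Flush
[9] P1: load  L3 | P0:O(87), P1:S(87), P2:I, P3:I | bus: BusRd
[10] P1: load  L3 | P0:O(87), P1:S(87), P2:I, P3:I | bus: none
[11] P0: load  L6 | P0:E(0), P1:I, P2:I, P3:I | bus: BusRd
[12] P1: load  L3 | P0:O(87), P1:S(87), P2:I, P3:I | bus: none
[13] P1: store L3 := 32 | P0:I, P1:M(32), P2:I, P3:I | bus: BusUpgr,Flush
[14] P1: store L3 := 80 | P0:I, P1:M(80), P2:I, P3:I | bus: none
[15] P3: store L3 := 58 | P0:I, P1:I, P2:I, P3:M(58) | bus: BusRdX,Flush
[16] P0: store L2 := 54 | P0:M(54), P1:I, P2:I, P3:I | bus: BusRdX
[17] P3: store L3 := 59 | P0:I, P1:I, P2:I, P3:M(59) | bus: none
[18] P3: load  L1 | P0:I, P1:I, P2:I, P3:E(80) | bus: BusRd
[19] P0: store L5 := 92 | P0:M(92), P1:I, P2:I, P3:I | bus: BusRdX,Flush
[20] P3: load  L1 | P0:I, P1:I, P2:I, P3:E(80) | bus: none
[21] P2: load  L0 | P0:I, P1:I, P2:E(60), P3:I | bus: BusRd
[22] P1: store L3 := 67 | P0:I, P1:M(67), P2:I, P3:I | bus: BusRdX,Flush
[23] P3: store L3 := 8 | P0:I, P1:I, P2:I, P3:M(8) | bus: BusRdX,Flush
[24] P1: store L2 := 13 | P0:I, P1:M(13), P2:I, P3:I | bus: BusRdX,Flush
[25] P3: load  L2 | P0:I, P1:O(13), P2:I, P3:S(13) | bus: BusRd
[26] P0: store L5 := 33 | P0:M(33), P1:I, P2:I, P3:I | bus: none
[27] P0: load  L2 | P0:S(13), P1:O(13), P2:I, P3:S(13) | bus: BusRd
[28] P2: load  L3 | P0:I, P1:I, P2:S(8), P3:O(8) | bus: BusRd
[29] P2: store L3 := 92 | P0:I, P1:I, P2:M(92), P3:I | bus: BusUpgr,Flush
[30] P0: load  L1 | P0:S(80), P1:I, P2:I, P3:S(80) | bus: BusRd

invalidations = 1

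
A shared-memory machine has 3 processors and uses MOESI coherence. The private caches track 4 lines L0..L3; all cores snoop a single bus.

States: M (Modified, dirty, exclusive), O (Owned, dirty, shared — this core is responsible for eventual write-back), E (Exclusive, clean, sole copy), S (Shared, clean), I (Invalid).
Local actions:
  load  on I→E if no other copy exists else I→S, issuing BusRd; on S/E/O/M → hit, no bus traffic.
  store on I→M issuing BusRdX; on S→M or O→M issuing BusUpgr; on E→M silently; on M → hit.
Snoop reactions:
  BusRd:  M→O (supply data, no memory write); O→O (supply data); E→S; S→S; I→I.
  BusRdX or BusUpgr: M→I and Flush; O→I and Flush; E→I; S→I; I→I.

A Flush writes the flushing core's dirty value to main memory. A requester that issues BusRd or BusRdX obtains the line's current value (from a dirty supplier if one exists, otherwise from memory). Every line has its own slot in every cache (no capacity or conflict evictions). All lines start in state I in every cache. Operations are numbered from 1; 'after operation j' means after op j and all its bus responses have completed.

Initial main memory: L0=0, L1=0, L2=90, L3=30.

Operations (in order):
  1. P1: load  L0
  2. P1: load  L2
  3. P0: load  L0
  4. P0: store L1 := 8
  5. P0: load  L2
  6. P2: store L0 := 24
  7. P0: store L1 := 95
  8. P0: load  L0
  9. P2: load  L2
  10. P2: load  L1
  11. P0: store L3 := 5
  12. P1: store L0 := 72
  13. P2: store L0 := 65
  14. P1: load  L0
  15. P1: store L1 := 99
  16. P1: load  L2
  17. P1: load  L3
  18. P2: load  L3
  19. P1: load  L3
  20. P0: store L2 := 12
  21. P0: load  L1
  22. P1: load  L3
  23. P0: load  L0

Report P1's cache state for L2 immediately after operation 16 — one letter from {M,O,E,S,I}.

step 1: P1: load  L0  ⟶  IEI  (L0)  txn=BusRd  M[L0]=0
step 2: P1: load  L2  ⟶  IEI  (L2)  txn=BusRd  M[L2]=90
step 3: P0: load  L0  ⟶  SSI  (L0)  txn=BusRd  M[L0]=0
step 4: P0: store L1 := 8  ⟶  MII  (L1)  txn=BusRdX  M[L1]=0
step 5: P0: load  L2  ⟶  SSI  (L2)  txn=BusRd  M[L2]=90
step 6: P2: store L0 := 24  ⟶  IIM  (L0)  txn=BusRdX  M[L0]=0
step 7: P0: store L1 := 95  ⟶  MII  (L1)  txn=∅  M[L1]=0
step 8: P0: load  L0  ⟶  SIO  (L0)  txn=BusRd  M[L0]=0
step 9: P2: load  L2  ⟶  SSS  (L2)  txn=BusRd  M[L2]=90
step 10: P2: load  L1  ⟶  OIS  (L1)  txn=BusRd  M[L1]=0
step 11: P0: store L3 := 5  ⟶  MII  (L3)  txn=BusRdX  M[L3]=30
step 12: P1: store L0 := 72  ⟶  IMI  (L0)  txn=BusRdX+Flush  M[L0]=24
step 13: P2: store L0 := 65  ⟶  IIM  (L0)  txn=BusRdX+Flush  M[L0]=72
step 14: P1: load  L0  ⟶  ISO  (L0)  txn=BusRd  M[L0]=72
step 15: P1: store L1 := 99  ⟶  IMI  (L1)  txn=BusRdX+Flush  M[L1]=95
step 16: P1: load  L2  ⟶  SSS  (L2)  txn=∅  M[L2]=90
step 17: P1: load  L3  ⟶  OSI  (L3)  txn=BusRd  M[L3]=30
step 18: P2: load  L3  ⟶  OSS  (L3)  txn=BusRd  M[L3]=30
step 19: P1: load  L3  ⟶  OSS  (L3)  txn=∅  M[L3]=30
step 20: P0: store L2 := 12  ⟶  MII  (L2)  txn=BusUpgr  M[L2]=90
step 21: P0: load  L1  ⟶  SOI  (L1)  txn=BusRd  M[L1]=95
step 22: P1: load  L3  ⟶  OSS  (L3)  txn=∅  M[L3]=30
step 23: P0: load  L0  ⟶  SSO  (L0)  txn=BusRd  M[L0]=72

state = S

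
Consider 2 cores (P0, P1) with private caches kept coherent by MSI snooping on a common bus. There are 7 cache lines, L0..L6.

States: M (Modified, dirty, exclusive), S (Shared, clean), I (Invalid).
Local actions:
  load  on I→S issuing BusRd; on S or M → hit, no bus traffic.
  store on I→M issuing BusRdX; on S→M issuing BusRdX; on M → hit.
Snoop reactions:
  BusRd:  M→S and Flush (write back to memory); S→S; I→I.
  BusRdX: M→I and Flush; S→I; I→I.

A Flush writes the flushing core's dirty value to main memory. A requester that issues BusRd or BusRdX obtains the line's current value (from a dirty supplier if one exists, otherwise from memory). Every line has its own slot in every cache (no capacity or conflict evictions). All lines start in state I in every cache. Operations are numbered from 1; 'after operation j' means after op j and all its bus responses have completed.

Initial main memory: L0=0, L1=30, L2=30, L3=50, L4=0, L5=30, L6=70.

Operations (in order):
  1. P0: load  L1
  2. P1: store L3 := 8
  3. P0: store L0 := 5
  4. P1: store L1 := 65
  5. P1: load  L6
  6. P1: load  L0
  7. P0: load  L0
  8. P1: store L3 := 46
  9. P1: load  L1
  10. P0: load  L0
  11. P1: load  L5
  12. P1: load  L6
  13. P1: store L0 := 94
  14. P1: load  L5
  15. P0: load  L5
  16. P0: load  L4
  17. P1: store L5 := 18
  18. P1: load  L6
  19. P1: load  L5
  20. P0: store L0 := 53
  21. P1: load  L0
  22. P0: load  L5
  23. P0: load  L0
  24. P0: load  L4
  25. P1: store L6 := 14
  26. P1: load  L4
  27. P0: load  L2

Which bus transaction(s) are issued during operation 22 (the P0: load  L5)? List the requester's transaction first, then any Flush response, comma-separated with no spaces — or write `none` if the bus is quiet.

bus = BusRd,Flush

step 1: P0: load  L1  ⟶  SI  (L1)  txn=BusRd  M[L1]=30
step 2: P1: store L3 := 8  ⟶  IM  (L3)  txn=BusRdX  M[L3]=50
step 3: P0: store L0 := 5  ⟶  MI  (L0)  txn=BusRdX  M[L0]=0
step 4: P1: store L1 := 65  ⟶  IM  (L1)  txn=BusRdX  M[L1]=30
step 5: P1: load  L6  ⟶  IS  (L6)  txn=BusRd  M[L6]=70
step 6: P1: load  L0  ⟶  SS  (L0)  txn=BusRd+Flush  M[L0]=5
step 7: P0: load  L0  ⟶  SS  (L0)  txn=∅  M[L0]=5
step 8: P1: store L3 := 46  ⟶  IM  (L3)  txn=∅  M[L3]=50
step 9: P1: load  L1  ⟶  IM  (L1)  txn=∅  M[L1]=30
step 10: P0: load  L0  ⟶  SS  (L0)  txn=∅  M[L0]=5
step 11: P1: load  L5  ⟶  IS  (L5)  txn=BusRd  M[L5]=30
step 12: P1: load  L6  ⟶  IS  (L6)  txn=∅  M[L6]=70
step 13: P1: store L0 := 94  ⟶  IM  (L0)  txn=BusRdX  M[L0]=5
step 14: P1: load  L5  ⟶  IS  (L5)  txn=∅  M[L5]=30
step 15: P0: load  L5  ⟶  SS  (L5)  txn=BusRd  M[L5]=30
step 16: P0: load  L4  ⟶  SI  (L4)  txn=BusRd  M[L4]=0
step 17: P1: store L5 := 18  ⟶  IM  (L5)  txn=BusRdX  M[L5]=30
step 18: P1: load  L6  ⟶  IS  (L6)  txn=∅  M[L6]=70
step 19: P1: load  L5  ⟶  IM  (L5)  txn=∅  M[L5]=30
step 20: P0: store L0 := 53  ⟶  MI  (L0)  txn=BusRdX+Flush  M[L0]=94
step 21: P1: load  L0  ⟶  SS  (L0)  txn=BusRd+Flush  M[L0]=53
step 22: P0: load  L5  ⟶  SS  (L5)  txn=BusRd+Flush  M[L5]=18
step 23: P0: load  L0  ⟶  SS  (L0)  txn=∅  M[L0]=53
step 24: P0: load  L4  ⟶  SI  (L4)  txn=∅  M[L4]=0
step 25: P1: store L6 := 14  ⟶  IM  (L6)  txn=BusRdX  M[L6]=70
step 26: P1: load  L4  ⟶  SS  (L4)  txn=BusRd  M[L4]=0
step 27: P0: load  L2  ⟶  SI  (L2)  txn=BusRd  M[L2]=30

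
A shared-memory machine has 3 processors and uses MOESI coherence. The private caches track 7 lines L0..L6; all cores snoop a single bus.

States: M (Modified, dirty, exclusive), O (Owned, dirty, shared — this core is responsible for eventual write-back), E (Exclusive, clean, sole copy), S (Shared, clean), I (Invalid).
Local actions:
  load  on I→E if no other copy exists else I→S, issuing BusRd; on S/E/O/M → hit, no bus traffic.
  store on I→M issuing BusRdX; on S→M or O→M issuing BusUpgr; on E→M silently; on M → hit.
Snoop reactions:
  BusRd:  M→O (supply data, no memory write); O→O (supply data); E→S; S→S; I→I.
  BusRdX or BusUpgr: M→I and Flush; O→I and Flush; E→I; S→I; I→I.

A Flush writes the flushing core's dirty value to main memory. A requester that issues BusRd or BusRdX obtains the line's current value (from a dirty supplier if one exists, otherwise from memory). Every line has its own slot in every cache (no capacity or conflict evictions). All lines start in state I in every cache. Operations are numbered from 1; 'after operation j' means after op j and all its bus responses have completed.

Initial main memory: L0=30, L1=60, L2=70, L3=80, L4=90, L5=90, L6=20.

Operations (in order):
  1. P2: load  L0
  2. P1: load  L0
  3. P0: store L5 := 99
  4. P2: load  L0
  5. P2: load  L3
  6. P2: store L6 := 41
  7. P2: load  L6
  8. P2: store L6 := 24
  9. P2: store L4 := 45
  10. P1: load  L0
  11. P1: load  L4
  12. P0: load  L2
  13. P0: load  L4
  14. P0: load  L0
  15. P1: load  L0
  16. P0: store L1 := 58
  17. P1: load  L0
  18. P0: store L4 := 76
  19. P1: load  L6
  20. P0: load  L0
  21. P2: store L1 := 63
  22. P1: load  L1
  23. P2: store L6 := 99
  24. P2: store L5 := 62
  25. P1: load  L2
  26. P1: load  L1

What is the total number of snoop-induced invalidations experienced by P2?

invalidations = 1

  op1 P2: load  L0 → I/I/E on L0; bus BusRd; mem=30
  op2 P1: load  L0 → I/S/S on L0; bus BusRd; mem=30
  op3 P0: store L5 := 99 → M/I/I on L5; bus BusRdX; mem=90
  op4 P2: load  L0 → I/S/S on L0; bus (none); mem=30
  op5 P2: load  L3 → I/I/E on L3; bus BusRd; mem=80
  op6 P2: store L6 := 41 → I/I/M on L6; bus BusRdX; mem=20
  op7 P2: load  L6 → I/I/M on L6; bus (none); mem=20
  op8 P2: store L6 := 24 → I/I/M on L6; bus (none); mem=20
  op9 P2: store L4 := 45 → I/I/M on L4; bus BusRdX; mem=90
  op10 P1: load  L0 → I/S/S on L0; bus (none); mem=30
  op11 P1: load  L4 → I/S/O on L4; bus BusRd; mem=90
  op12 P0: load  L2 → E/I/I on L2; bus BusRd; mem=70
  op13 P0: load  L4 → S/S/O on L4; bus BusRd; mem=90
  op14 P0: load  L0 → S/S/S on L0; bus BusRd; mem=30
  op15 P1: load  L0 → S/S/S on L0; bus (none); mem=30
  op16 P0: store L1 := 58 → M/I/I on L1; bus BusRdX; mem=60
  op17 P1: load  L0 → S/S/S on L0; bus (none); mem=30
  op18 P0: store L4 := 76 → M/I/I on L4; bus BusUpgr Flush; mem=45
  op19 P1: load  L6 → I/S/O on L6; bus BusRd; mem=20
  op20 P0: load  L0 → S/S/S on L0; bus (none); mem=30
  op21 P2: store L1 := 63 → I/I/M on L1; bus BusRdX Flush; mem=58
  op22 P1: load  L1 → I/S/O on L1; bus BusRd; mem=58
  op23 P2: store L6 := 99 → I/I/M on L6; bus BusUpgr; mem=20
  op24 P2: store L5 := 62 → I/I/M on L5; bus BusRdX Flush; mem=99
  op25 P1: load  L2 → S/S/I on L2; bus BusRd; mem=70
  op26 P1: load  L1 → I/S/O on L1; bus (none); mem=58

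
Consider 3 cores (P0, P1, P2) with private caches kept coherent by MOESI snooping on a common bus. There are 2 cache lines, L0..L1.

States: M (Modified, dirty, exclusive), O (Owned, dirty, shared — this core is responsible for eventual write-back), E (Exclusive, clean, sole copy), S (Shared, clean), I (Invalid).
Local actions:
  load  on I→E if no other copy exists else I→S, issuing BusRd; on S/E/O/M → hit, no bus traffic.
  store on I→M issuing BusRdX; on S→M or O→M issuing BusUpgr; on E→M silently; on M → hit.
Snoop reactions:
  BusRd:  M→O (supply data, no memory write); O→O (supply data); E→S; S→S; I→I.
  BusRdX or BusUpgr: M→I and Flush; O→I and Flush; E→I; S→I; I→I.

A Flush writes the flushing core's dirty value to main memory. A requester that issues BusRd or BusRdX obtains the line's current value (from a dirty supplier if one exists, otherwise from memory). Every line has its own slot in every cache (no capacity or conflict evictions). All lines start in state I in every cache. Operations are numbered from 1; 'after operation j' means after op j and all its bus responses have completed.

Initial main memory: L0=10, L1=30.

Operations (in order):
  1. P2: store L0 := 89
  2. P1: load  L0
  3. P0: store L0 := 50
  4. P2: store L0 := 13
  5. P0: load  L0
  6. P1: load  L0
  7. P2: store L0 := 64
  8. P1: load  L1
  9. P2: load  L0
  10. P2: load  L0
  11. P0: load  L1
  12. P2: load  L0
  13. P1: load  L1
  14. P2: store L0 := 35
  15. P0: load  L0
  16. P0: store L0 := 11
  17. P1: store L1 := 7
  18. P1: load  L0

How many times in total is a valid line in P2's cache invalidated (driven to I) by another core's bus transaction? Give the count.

invalidations = 2

  op1 P2: store L0 := 89 → I/I/M on L0; bus BusRdX; mem=10
  op2 P1: load  L0 → I/S/O on L0; bus BusRd; mem=10
  op3 P0: store L0 := 50 → M/I/I on L0; bus BusRdX Flush; mem=89
  op4 P2: store L0 := 13 → I/I/M on L0; bus BusRdX Flush; mem=50
  op5 P0: load  L0 → S/I/O on L0; bus BusRd; mem=50
  op6 P1: load  L0 → S/S/O on L0; bus BusRd; mem=50
  op7 P2: store L0 := 64 → I/I/M on L0; bus BusUpgr; mem=50
  op8 P1: load  L1 → I/E/I on L1; bus BusRd; mem=30
  op9 P2: load  L0 → I/I/M on L0; bus (none); mem=50
  op10 P2: load  L0 → I/I/M on L0; bus (none); mem=50
  op11 P0: load  L1 → S/S/I on L1; bus BusRd; mem=30
  op12 P2: load  L0 → I/I/M on L0; bus (none); mem=50
  op13 P1: load  L1 → S/S/I on L1; bus (none); mem=30
  op14 P2: store L0 := 35 → I/I/M on L0; bus (none); mem=50
  op15 P0: load  L0 → S/I/O on L0; bus BusRd; mem=50
  op16 P0: store L0 := 11 → M/I/I on L0; bus BusUpgr Flush; mem=35
  op17 P1: store L1 := 7 → I/M/I on L1; bus BusUpgr; mem=30
  op18 P1: load  L0 → O/S/I on L0; bus BusRd; mem=35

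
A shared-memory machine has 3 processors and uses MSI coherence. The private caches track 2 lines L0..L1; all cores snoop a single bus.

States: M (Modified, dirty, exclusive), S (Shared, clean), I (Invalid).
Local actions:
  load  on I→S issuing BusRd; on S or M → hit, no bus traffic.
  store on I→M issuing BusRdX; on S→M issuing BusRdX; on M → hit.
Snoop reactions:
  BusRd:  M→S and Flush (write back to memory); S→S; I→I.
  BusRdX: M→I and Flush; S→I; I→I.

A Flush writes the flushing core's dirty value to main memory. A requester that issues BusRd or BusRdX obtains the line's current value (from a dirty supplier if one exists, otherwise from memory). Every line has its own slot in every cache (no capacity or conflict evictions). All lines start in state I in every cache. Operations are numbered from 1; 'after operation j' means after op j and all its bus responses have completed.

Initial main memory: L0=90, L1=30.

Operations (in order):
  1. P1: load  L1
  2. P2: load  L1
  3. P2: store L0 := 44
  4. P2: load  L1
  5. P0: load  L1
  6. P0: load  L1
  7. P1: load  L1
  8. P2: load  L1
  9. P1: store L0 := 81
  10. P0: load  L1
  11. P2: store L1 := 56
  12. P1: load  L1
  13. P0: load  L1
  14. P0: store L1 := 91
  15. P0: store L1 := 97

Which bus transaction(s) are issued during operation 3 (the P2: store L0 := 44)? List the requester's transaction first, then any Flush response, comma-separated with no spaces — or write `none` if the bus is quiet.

bus = BusRdX

1. P1: load  L1  bus=[BusRd]  L1: P0=I P1=S P2=I  mem[L1]=30
2. P2: load  L1  bus=[BusRd]  L1: P0=I P1=S P2=S  mem[L1]=30
3. P2: store L0 := 44  bus=[BusRdX]  L0: P0=I P1=I P2=M  mem[L0]=90
4. P2: load  L1  bus=[-]  L1: P0=I P1=S P2=S  mem[L1]=30
5. P0: load  L1  bus=[BusRd]  L1: P0=S P1=S P2=S  mem[L1]=30
6. P0: load  L1  bus=[-]  L1: P0=S P1=S P2=S  mem[L1]=30
7. P1: load  L1  bus=[-]  L1: P0=S P1=S P2=S  mem[L1]=30
8. P2: load  L1  bus=[-]  L1: P0=S P1=S P2=S  mem[L1]=30
9. P1: store L0 := 81  bus=[BusRdX,Flush]  L0: P0=I P1=M P2=I  mem[L0]=44
10. P0: load  L1  bus=[-]  L1: P0=S P1=S P2=S  mem[L1]=30
11. P2: store L1 := 56  bus=[BusRdX]  L1: P0=I P1=I P2=M  mem[L1]=30
12. P1: load  L1  bus=[BusRd,Flush]  L1: P0=I P1=S P2=S  mem[L1]=56
13. P0: load  L1  bus=[BusRd]  L1: P0=S P1=S P2=S  mem[L1]=56
14. P0: store L1 := 91  bus=[BusRdX]  L1: P0=M P1=I P2=I  mem[L1]=56
15. P0: store L1 := 97  bus=[-]  L1: P0=M P1=I P2=I  mem[L1]=56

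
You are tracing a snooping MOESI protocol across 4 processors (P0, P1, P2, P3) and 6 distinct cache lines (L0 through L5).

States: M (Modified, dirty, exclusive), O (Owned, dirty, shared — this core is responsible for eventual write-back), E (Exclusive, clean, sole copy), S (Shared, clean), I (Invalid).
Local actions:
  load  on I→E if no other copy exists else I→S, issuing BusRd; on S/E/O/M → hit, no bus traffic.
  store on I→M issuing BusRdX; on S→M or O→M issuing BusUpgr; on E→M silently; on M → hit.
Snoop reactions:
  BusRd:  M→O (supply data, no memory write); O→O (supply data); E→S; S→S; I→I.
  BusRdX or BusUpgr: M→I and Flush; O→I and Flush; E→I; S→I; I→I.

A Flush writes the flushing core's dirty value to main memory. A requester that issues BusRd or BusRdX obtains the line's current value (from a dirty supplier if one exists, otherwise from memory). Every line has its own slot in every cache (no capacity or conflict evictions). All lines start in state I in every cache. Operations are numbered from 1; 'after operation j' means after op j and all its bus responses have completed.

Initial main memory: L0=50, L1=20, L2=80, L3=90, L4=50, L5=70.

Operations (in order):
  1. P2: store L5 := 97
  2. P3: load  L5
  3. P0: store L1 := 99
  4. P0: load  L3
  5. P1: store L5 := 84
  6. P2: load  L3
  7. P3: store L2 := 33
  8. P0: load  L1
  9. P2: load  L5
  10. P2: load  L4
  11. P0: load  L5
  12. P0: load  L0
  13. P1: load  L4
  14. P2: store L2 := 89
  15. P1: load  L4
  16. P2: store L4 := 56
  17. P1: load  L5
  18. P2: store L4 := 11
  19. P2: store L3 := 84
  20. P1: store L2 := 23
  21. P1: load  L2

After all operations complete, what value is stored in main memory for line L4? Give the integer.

[1] P2: store L5 := 97 | P0:I, P1:I, P2:M(97), P3:I | bus: BusRdX
[2] P3: load  L5 | P0:I, P1:I, P2:O(97), P3:S(97) | bus: BusRd
[3] P0: store L1 := 99 | P0:M(99), P1:I, P2:I, P3:I | bus: BusRdX
[4] P0: load  L3 | P0:E(90), P1:I, P2:I, P3:I | bus: BusRd
[5] P1: store L5 := 84 | P0:I, P1:M(84), P2:I, P3:I | bus: BusRdX,Flush
[6] P2: load  L3 | P0:S(90), P1:I, P2:S(90), P3:I | bus: BusRd
[7] P3: store L2 := 33 | P0:I, P1:I, P2:I, P3:M(33) | bus: BusRdX
[8] P0: load  L1 | P0:M(99), P1:I, P2:I, P3:I | bus: none
[9] P2: load  L5 | P0:I, P1:O(84), P2:S(84), P3:I | bus: BusRd
[10] P2: load  L4 | P0:I, P1:I, P2:E(50), P3:I | bus: BusRd
[11] P0: load  L5 | P0:S(84), P1:O(84), P2:S(84), P3:I | bus: BusRd
[12] P0: load  L0 | P0:E(50), P1:I, P2:I, P3:I | bus: BusRd
[13] P1: load  L4 | P0:I, P1:S(50), P2:S(50), P3:I | bus: BusRd
[14] P2: store L2 := 89 | P0:I, P1:I, P2:M(89), P3:I | bus: BusRdX,Flush
[15] P1: load  L4 | P0:I, P1:S(50), P2:S(50), P3:I | bus: none
[16] P2: store L4 := 56 | P0:I, P1:I, P2:M(56), P3:I | bus: BusUpgr
[17] P1: load  L5 | P0:S(84), P1:O(84), P2:S(84), P3:I | bus: none
[18] P2: store L4 := 11 | P0:I, P1:I, P2:M(11), P3:I | bus: none
[19] P2: store L3 := 84 | P0:I, P1:I, P2:M(84), P3:I | bus: BusUpgr
[20] P1: store L2 := 23 | P0:I, P1:M(23), P2:I, P3:I | bus: BusRdX,Flush
[21] P1: load  L2 | P0:I, P1:M(23), P2:I, P3:I | bus: none

memory[L4] = 50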